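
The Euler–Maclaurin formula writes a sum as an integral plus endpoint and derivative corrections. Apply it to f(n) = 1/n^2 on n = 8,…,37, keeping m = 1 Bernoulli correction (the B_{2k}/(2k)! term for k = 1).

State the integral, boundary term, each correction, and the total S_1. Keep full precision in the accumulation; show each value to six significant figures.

Integral: ∫_8^37 1/x^2 dx = 0.0979730.
½[f(8) + f(37)] = ½[0.0156250 + 0.000730460] = 0.00817773.
Integral + boundary = 0.106151.
Order-1 term: 1/12 · (-3.94843e-05 − (-0.00390625)) = 0.000322230.

S_1 ≈ 0.106473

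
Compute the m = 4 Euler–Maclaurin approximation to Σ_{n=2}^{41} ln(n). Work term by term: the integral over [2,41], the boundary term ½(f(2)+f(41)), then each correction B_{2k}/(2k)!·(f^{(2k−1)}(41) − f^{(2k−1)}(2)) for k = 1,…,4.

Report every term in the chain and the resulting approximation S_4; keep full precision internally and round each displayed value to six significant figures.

∫_2^41 ln(x) dx evaluates to 111.870.
Endpoint term: (f(2) + f(41))/2 = (0.693147 + 3.71357)/2 = 2.20336.
Integral + boundary = 114.074.
k=1: B_{2}/(2)! × [f^{(1)}(41) − f^{(1)}(2)] = 1/12 × (0.0243902 − 0.500000) = -0.0396341.
Partial sum through k=1: 114.034.
k=2: B_{4}/(4)! × [f^{(3)}(41) − f^{(3)}(2)] = −1/720 × (2.90187e-05 − 0.250000) = 0.000347182.
Partial sum through k=2: 114.034.
k=3: B_{6}/(6)! × [f^{(5)}(41) − f^{(5)}(2)] = 1/30240 × (2.07153e-07 − 0.750000) = -2.48016e-05.
Partial sum through k=3: 114.034.
k=4: B_{8}/(8)! × [f^{(7)}(41) − f^{(7)}(2)] = −1/1209600 × (3.69697e-09 − 5.62500) = 4.65030e-06.

S_4 ≈ 114.034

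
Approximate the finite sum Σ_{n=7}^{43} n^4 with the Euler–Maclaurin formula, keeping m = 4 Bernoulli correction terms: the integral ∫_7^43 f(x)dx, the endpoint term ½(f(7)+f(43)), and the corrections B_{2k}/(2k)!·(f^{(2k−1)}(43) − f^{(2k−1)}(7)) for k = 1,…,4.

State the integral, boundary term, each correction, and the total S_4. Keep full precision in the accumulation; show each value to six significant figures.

Integral: ∫_7^43 x^4 dx = 2.93983e+07.
Boundary: ½(f(7) + f(43)) = ½(2401.00 + 3.41880e+06) = 1.71060e+06.
Integral + boundary = 3.11089e+07.
k=1: B_{2}/(2)! × [f^{(1)}(43) − f^{(1)}(7)] = 1/12 × (318028 − 1372.00) = 26388.0.
Running total after k=1: 3.11353e+07.
k=2: B_{4}/(4)! × [f^{(3)}(43) − f^{(3)}(7)] = −1/720 × (1032.00 − 168.000) = -1.20000.
Running total after k=2: 3.11353e+07.
k=3: B_{6}/(6)! × [f^{(5)}(43) − f^{(5)}(7)] = 1/30240 × (0.00000 − 0.00000) = 0.00000.
Running total after k=3: 3.11353e+07.
k=4: B_{8}/(8)! × [f^{(7)}(43) − f^{(7)}(7)] = −1/1209600 × (0.00000 − 0.00000) = 0.00000.

S_4 ≈ 3.11353e+07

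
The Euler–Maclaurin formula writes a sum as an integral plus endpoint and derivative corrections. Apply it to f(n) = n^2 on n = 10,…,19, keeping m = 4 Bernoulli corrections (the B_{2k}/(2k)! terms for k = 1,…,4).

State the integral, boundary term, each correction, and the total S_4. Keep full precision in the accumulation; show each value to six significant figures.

Integral: ∫_10^19 x^2 dx = 1953.00.
Endpoint term: (f(10) + f(19))/2 = (100.000 + 361.000)/2 = 230.500.
So far: 2183.50.
Correction k=1: B_{2}/2! · (f^{(1)}(19) − f^{(1)}(10)) = 1/12 · (38.0000 − 20.0000) = 1.50000.
Partial sum through k=1: 2185.00.
Correction k=2: B_{4}/4! · (f^{(3)}(19) − f^{(3)}(10)) = −1/720 · (0.00000 − 0.00000) = 0.00000.
Partial sum through k=2: 2185.00.
Correction k=3: B_{6}/6! · (f^{(5)}(19) − f^{(5)}(10)) = 1/30240 · (0.00000 − 0.00000) = 0.00000.
Partial sum through k=3: 2185.00.
Correction k=4: B_{8}/8! · (f^{(7)}(19) − f^{(7)}(10)) = −1/1209600 · (0.00000 − 0.00000) = 0.00000.

S_4 ≈ 2185.00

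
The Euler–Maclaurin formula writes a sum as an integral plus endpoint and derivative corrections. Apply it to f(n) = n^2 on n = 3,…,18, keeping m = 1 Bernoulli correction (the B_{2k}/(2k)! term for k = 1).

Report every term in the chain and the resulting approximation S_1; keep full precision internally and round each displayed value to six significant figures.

S_1 ≈ 2104.00

∫_3^18 x^2 dx evaluates to 1935.00.
½[f(3) + f(18)] = ½[9.00000 + 324.000] = 166.500.
Integral + boundary = 2101.50.
Correction k=1: B_{2}/2! · (f^{(1)}(18) − f^{(1)}(3)) = 1/12 · (36.0000 − 6.00000) = 2.50000.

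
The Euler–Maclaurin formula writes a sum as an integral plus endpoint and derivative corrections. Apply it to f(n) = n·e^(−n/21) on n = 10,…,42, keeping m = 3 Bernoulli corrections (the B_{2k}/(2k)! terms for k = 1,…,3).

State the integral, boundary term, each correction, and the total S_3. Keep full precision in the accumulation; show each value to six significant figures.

Integral: ∫_10^42 x·e^(−x/21) dx = 225.317.
Endpoint term: (f(10) + f(42))/2 = (6.21145 + 5.68408)/2 = 5.94777.
So far: 231.265.
k=1: B_{2}/(2)! × [f^{(1)}(42) − f^{(1)}(10)] = 1/12 × (-0.135335 − 0.325362) = -0.0383914.
Running total after k=1: 231.226.
k=2: B_{4}/(4)! × [f^{(3)}(42) − f^{(3)}(10)] = −1/720 × (0.000306883 − 0.00355477) = 4.51095e-06.
Running total after k=2: 231.226.
k=3: B_{6}/(6)! × [f^{(5)}(42) − f^{(5)}(10)] = 1/30240 × (2.08764e-06 − 1.44484e-05) = -4.08756e-10.

S_3 ≈ 231.226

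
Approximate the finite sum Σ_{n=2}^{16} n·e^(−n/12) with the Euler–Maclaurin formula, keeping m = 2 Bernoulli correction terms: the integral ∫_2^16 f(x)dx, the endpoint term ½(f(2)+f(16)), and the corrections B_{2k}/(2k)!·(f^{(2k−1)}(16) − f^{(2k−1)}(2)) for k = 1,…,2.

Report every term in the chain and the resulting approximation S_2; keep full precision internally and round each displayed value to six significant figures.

The integral term ∫_2^16 x·e^(−x/12) dx = 53.6403.
½[f(2) + f(16)] = ½[1.69296 + 4.21755] = 2.95526.
So far: 56.5956.
Correction k=1: B_{2}/2! · (f^{(1)}(16) − f^{(1)}(2)) = 1/12 · (-0.0878657 − 0.705401) = -0.0661056.
Partial sum through k=1: 56.5294.
Correction k=2: B_{4}/4! · (f^{(3)}(16) − f^{(3)}(2)) = −1/720 · (0.00305089 − 0.0166553) = 1.88950e-05.

S_2 ≈ 56.5295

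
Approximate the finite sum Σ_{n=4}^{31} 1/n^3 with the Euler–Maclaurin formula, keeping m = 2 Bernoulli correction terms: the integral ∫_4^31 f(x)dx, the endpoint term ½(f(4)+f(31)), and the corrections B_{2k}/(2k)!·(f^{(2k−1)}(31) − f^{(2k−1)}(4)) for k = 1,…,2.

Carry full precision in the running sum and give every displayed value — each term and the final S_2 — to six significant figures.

S_2 ≈ 0.0395149

The integral term ∫_4^31 1/x^3 dx = 0.0307297.
Endpoint term: (f(4) + f(31))/2 = (0.0156250 + 3.35672e-05)/2 = 0.00782928.
Integral + boundary = 0.0385590.
Order-1 term: 1/12 · (-3.24844e-06 − (-0.0117188)) = 0.000976292.
After k=1: 0.0395353.
Order-2 term: −1/720 · (-6.76054e-08 − (-0.0146484)) = -2.03450e-05.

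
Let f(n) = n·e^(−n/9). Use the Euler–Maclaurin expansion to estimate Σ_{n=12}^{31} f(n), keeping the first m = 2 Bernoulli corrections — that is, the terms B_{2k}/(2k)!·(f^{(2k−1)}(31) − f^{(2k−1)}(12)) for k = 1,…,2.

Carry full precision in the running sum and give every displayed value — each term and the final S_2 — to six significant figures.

S_2 ≈ 40.4050

∫_12^31 x·e^(−x/9) dx evaluates to 38.3278.
Endpoint term: (f(12) + f(31))/2 = (3.16317 + 0.989597)/2 = 2.07638.
So far: 40.4041.
Correction k=1: B_{2}/2! · (f^{(1)}(31) − f^{(1)}(12)) = 1/12 · (-0.0780328 − (-0.0878657)) = 0.000819413.
After k=1: 40.4050.
Correction k=2: B_{4}/4! · (f^{(3)}(31) − f^{(3)}(12)) = −1/720 · (-0.000175158 − 0.00542381) = 7.77634e-06.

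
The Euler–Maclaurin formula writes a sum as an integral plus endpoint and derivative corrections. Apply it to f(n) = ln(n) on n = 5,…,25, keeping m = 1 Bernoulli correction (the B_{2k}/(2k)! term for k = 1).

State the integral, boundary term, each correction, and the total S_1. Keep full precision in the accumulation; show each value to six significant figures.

Integral: ∫_5^25 ln(x) dx = 52.4247.
½[f(5) + f(25)] = ½[1.60944 + 3.21888] = 2.41416.
Integral + boundary = 54.8389.
k=1: B_{2}/(2)! × [f^{(1)}(25) − f^{(1)}(5)] = 1/12 × (0.0400000 − 0.200000) = -0.0133333.

S_1 ≈ 54.8255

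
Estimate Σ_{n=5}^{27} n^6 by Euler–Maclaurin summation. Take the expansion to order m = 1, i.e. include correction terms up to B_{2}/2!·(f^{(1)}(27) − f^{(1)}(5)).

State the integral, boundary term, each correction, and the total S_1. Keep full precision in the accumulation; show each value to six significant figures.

The integral term ∫_5^27 x^6 dx = 1.49433e+09.
½[f(5) + f(27)] = ½[15625.0 + 3.87420e+08] = 1.93718e+08.
So far: 1.68804e+09.
Correction k=1: B_{2}/2! · (f^{(1)}(27) − f^{(1)}(5)) = 1/12 · (8.60934e+07 − 18750.0) = 7.17289e+06.

S_1 ≈ 1.69522e+09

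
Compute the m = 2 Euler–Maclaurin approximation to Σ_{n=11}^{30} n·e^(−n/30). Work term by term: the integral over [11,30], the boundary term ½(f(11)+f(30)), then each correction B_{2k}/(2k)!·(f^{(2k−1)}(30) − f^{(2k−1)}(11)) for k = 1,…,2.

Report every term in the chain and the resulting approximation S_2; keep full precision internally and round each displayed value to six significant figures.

S_2 ≈ 199.550

The integral term ∫_11^30 x·e^(−x/30) dx = 190.257.
Endpoint term: (f(11) + f(30))/2 = (7.62345 + 11.0364)/2 = 9.32992.
Running total after boundary: 199.587.
Order-1 term: 1/12 · (0.00000 − 0.438926) = -0.0365771.
Partial sum through k=1: 199.550.
Order-2 term: −1/720 · (0.000817510 − 0.00202779) = 1.68094e-06.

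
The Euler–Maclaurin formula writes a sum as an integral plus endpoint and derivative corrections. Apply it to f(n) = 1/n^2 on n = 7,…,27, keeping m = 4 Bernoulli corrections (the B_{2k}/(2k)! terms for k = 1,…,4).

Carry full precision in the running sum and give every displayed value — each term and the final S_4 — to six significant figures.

S_4 ≈ 0.117186

∫_7^27 1/x^2 dx evaluates to 0.105820.
Boundary: ½(f(7) + f(27)) = ½(0.0204082 + 0.00137174) = 0.0108900.
So far: 0.116710.
Order-1 term: 1/12 · (-0.000101611 − (-0.00583090)) = 0.000477441.
After k=1: 0.117187.
Order-2 term: −1/720 · (-1.67260e-06 − (-0.00142798)) = -1.98098e-06.
After k=2: 0.117186.
Order-3 term: 1/30240 · (-6.88313e-08 − (-0.000874271)) = 2.89088e-08.
After k=3: 0.117186.
Order-4 term: −1/1209600 · (-5.28745e-09 − (-0.000999167)) = -8.26027e-10.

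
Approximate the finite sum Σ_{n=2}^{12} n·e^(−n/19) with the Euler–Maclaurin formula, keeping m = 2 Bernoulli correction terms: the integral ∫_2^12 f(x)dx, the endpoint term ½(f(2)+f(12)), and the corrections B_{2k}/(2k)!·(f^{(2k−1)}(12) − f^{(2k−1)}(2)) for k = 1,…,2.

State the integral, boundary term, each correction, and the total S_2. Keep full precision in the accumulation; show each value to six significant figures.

S_2 ≈ 49.9731

The integral term ∫_2^12 x·e^(−x/19) dx = 45.9333.
½[f(2) + f(12)] = ½[1.80018 + 6.38102] = 4.09060.
Integral + boundary = 50.0239.
Correction k=1: B_{2}/2! · (f^{(1)}(12) − f^{(1)}(2)) = 1/12 · (0.195908 − 0.805342) = -0.0507861.
Running total after k=1: 49.9731.
Correction k=2: B_{4}/4! · (f^{(3)}(12) − f^{(3)}(2)) = −1/720 · (0.00348867 − 0.00721750) = 5.17892e-06.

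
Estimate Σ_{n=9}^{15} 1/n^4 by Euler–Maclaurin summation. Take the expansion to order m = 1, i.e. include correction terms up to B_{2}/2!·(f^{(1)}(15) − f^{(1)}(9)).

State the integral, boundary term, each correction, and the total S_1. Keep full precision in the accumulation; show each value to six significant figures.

The integral term ∫_9^15 1/x^4 dx = 0.000358482.
Endpoint term: (f(9) + f(15))/2 = (0.000152416 + 1.97531e-05)/2 = 8.60844e-05.
Running total after boundary: 0.000444566.
k=1: B_{2}/(2)! × [f^{(1)}(15) − f^{(1)}(9)] = 1/12 × (-5.26749e-06 − (-6.77404e-05)) = 5.20607e-06.

S_1 ≈ 0.000449772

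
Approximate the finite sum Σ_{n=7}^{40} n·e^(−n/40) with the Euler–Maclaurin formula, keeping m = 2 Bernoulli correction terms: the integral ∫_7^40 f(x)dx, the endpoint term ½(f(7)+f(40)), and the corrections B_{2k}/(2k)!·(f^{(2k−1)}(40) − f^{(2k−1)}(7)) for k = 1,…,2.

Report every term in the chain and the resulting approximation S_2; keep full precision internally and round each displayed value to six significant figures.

S_2 ≈ 411.203

The integral term ∫_7^40 x·e^(−x/40) dx = 400.965.
Endpoint term: (f(7) + f(40))/2 = (5.87620 + 14.7152)/2 = 10.2957.
Integral + boundary = 411.261.
Correction k=1: B_{2}/2! · (f^{(1)}(40) − f^{(1)}(7)) = 1/12 · (0.00000 − 0.692552) = -0.0577127.
Partial sum through k=1: 411.203.
Correction k=2: B_{4}/4! · (f^{(3)}(40) − f^{(3)}(7)) = −1/720 · (0.000459849 − 0.00148217) = 1.41988e-06.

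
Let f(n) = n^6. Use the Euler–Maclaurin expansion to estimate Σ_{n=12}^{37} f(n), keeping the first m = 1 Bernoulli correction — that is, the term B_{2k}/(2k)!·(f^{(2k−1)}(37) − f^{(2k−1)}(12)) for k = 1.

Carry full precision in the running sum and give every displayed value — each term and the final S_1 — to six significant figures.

S_1 ≈ 1.48755e+10

The integral term ∫_12^37 x^6 dx = 1.35566e+10.
Endpoint term: (f(12) + f(37))/2 = (2.98598e+06 + 2.56573e+09)/2 = 1.28436e+09.
Running total after boundary: 1.48409e+10.
k=1: B_{2}/(2)! × [f^{(1)}(37) − f^{(1)}(12)] = 1/12 × (4.16064e+08 − 1.49299e+06) = 3.45476e+07.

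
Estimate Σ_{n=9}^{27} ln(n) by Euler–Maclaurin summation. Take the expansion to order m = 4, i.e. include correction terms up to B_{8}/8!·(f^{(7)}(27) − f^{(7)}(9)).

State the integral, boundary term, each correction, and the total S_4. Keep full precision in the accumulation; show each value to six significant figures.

Integral: ∫_9^27 ln(x) dx = 51.2126.
Endpoint term: (f(9) + f(27))/2 = (2.19722 + 3.29584)/2 = 2.74653.
So far: 53.9591.
Order-1 term: 1/12 · (0.0370370 − 0.111111) = -0.00617284.
Running total after k=1: 53.9529.
Order-2 term: −1/720 · (0.000101611 − 0.00274348) = 3.66927e-06.
Running total after k=2: 53.9529.
Order-3 term: 1/30240 · (1.67260e-06 − 0.000406442) = -1.33852e-08.
Running total after k=3: 53.9529.
Order-4 term: −1/1209600 · (6.88313e-08 − 0.000150534) = 1.24393e-10.

S_4 ≈ 53.9529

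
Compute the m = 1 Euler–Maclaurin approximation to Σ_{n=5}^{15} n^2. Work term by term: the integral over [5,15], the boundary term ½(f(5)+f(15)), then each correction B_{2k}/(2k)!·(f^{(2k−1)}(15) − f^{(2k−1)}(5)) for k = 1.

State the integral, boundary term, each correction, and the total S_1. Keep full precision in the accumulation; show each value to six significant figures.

S_1 ≈ 1210.00

Integral: ∫_5^15 x^2 dx = 1083.33.
½[f(5) + f(15)] = ½[25.0000 + 225.000] = 125.000.
Integral + boundary = 1208.33.
Order-1 term: 1/12 · (30.0000 − 10.0000) = 1.66667.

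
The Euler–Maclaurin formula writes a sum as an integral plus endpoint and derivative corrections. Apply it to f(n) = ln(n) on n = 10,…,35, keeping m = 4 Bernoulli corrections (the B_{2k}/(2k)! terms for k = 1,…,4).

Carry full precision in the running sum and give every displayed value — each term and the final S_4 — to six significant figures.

Integral: ∫_10^35 ln(x) dx = 76.4113.
½[f(10) + f(35)] = ½[2.30259 + 3.55535] = 2.92897.
Integral + boundary = 79.3403.
Order-1 term: 1/12 · (0.0285714 − 0.100000) = -0.00595238.
Partial sum through k=1: 79.3343.
Order-2 term: −1/720 · (4.66472e-05 − 0.00200000) = 2.71299e-06.
Partial sum through k=2: 79.3343.
Order-3 term: 1/30240 · (4.56952e-07 − 0.000240000) = -7.92140e-09.
Partial sum through k=3: 79.3343.
Order-4 term: −1/1209600 · (1.11907e-08 − 7.20000e-05) = 5.95146e-11.

S_4 ≈ 79.3343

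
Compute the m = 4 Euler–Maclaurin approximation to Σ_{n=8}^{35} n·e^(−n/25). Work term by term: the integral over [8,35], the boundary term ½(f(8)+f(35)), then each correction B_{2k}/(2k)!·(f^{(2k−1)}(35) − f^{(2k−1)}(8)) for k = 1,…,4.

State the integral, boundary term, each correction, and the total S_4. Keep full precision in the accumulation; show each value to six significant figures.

S_4 ≈ 236.348

The integral term ∫_8^35 x·e^(−x/25) dx = 229.178.
½[f(8) + f(35)] = ½[5.80919 + 8.63089] = 7.22004.
Integral + boundary = 236.398.
Order-1 term: 1/12 · (-0.0986388 − 0.493781) = -0.0493683.
Partial sum through k=1: 236.348.
Order-2 term: −1/720 · (0.000631288 − 0.00311373) = 3.44783e-06.
Partial sum through k=2: 236.348.
Order-3 term: 1/30240 · (2.27264e-06 − 8.69985e-06) = -2.12540e-10.
Partial sum through k=3: 236.348.
Order-4 term: −1/1209600 · (5.65634e-09 − 1.98684e-08) = 1.17494e-14.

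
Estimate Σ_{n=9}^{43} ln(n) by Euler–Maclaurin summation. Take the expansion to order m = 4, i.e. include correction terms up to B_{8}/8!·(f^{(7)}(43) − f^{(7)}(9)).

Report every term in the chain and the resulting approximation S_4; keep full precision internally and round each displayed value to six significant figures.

S_4 ≈ 110.928

Integral: ∫_9^43 ln(x) dx = 107.957.
Boundary: ½(f(9) + f(43)) = ½(2.19722 + 3.76120) = 2.97921.
Running total after boundary: 110.936.
k=1: B_{2}/(2)! × [f^{(1)}(43) − f^{(1)}(9)] = 1/12 × (0.0232558 − 0.111111) = -0.00732127.
Running total after k=1: 110.928.
k=2: B_{4}/(4)! × [f^{(3)}(43) − f^{(3)}(9)] = −1/720 × (2.51550e-05 − 0.00274348) = 3.77546e-06.
Running total after k=2: 110.928.
k=3: B_{6}/(6)! × [f^{(5)}(43) − f^{(5)}(9)] = 1/30240 × (1.63256e-07 − 0.000406442) = -1.34351e-08.
Running total after k=3: 110.928.
k=4: B_{8}/(8)! × [f^{(7)}(43) − f^{(7)}(9)] = −1/1209600 × (2.64883e-09 − 0.000150534) = 1.24447e-10.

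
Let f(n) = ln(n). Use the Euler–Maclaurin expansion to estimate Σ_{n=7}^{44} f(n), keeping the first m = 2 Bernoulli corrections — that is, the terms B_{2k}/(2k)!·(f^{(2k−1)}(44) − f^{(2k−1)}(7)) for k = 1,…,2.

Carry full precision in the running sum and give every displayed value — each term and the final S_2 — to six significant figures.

The integral term ∫_7^44 ln(x) dx = 115.883.
½[f(7) + f(44)] = ½[1.94591 + 3.78419] = 2.86505.
Integral + boundary = 118.748.
Correction k=1: B_{2}/2! · (f^{(1)}(44) − f^{(1)}(7)) = 1/12 · (0.0227273 − 0.142857) = -0.0100108.
After k=1: 118.738.
Correction k=2: B_{4}/4! · (f^{(3)}(44) − f^{(3)}(7)) = −1/720 · (2.34786e-05 − 0.00583090) = 8.06587e-06.

S_2 ≈ 118.738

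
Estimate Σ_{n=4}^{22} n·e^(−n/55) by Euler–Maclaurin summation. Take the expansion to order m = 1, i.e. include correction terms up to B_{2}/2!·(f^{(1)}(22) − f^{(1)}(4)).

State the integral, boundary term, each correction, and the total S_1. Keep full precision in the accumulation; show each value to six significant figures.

S_1 ≈ 187.767

The integral term ∫_4^22 x·e^(−x/55) dx = 178.572.
Endpoint term: (f(4) + f(22))/2 = (3.71942 + 14.7470)/2 = 9.23323.
So far: 187.805.
Correction k=1: B_{2}/2! · (f^{(1)}(22) − f^{(1)}(4)) = 1/12 · (0.402192 − 0.862229) = -0.0383364.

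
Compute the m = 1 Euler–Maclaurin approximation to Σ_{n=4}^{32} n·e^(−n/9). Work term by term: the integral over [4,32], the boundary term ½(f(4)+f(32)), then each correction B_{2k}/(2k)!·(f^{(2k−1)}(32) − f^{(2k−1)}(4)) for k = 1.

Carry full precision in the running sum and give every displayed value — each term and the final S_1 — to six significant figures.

S_1 ≈ 66.1811

The integral term ∫_4^32 x·e^(−x/9) dx = 64.4774.
Endpoint term: (f(4) + f(32))/2 = (2.56472 + 0.914096)/2 = 1.73941.
So far: 66.2168.
k=1: B_{2}/(2)! × [f^{(1)}(32) − f^{(1)}(4)] = 1/12 × (-0.0730007 − 0.356211) = -0.0357677.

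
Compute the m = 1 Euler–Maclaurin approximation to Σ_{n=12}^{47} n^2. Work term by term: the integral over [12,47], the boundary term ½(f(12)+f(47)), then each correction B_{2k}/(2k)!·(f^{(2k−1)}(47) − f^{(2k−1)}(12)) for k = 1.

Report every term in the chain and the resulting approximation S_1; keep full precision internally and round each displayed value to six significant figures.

S_1 ≈ 35214.0

Integral: ∫_12^47 x^2 dx = 34031.7.
½[f(12) + f(47)] = ½[144.000 + 2209.00] = 1176.50.
Integral + boundary = 35208.2.
Order-1 term: 1/12 · (94.0000 − 24.0000) = 5.83333.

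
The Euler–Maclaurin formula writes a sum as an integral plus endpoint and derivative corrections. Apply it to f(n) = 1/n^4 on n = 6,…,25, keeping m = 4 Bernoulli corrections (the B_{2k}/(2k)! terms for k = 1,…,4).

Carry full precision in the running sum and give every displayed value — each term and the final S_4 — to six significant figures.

The integral term ∫_6^25 1/x^4 dx = 0.00152188.
Boundary: ½(f(6) + f(25)) = ½(0.000771605 + 2.56000e-06) = 0.000387082.
So far: 0.00190896.
Order-1 term: 1/12 · (-4.09600e-07 − (-0.000514403)) = 4.28328e-05.
Running total after k=1: 0.00195179.
Order-2 term: −1/720 · (-1.96608e-08 − (-0.000428669)) = -5.95347e-07.
Running total after k=2: 0.00195120.
Order-3 term: 1/30240 · (-1.76161e-09 − (-0.000666819)) = 2.20508e-08.
Running total after k=3: 0.00195122.
Order-4 term: −1/1209600 · (-2.53672e-10 − (-0.00166705)) = -1.37818e-09.

S_4 ≈ 0.00195122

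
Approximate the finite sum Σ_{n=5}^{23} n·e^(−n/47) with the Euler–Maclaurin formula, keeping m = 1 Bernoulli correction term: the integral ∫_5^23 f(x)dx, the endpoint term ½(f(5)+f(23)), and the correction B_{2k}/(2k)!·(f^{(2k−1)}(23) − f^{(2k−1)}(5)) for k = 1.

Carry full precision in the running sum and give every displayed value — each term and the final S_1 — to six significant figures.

Integral: ∫_5^23 x·e^(−x/47) dx = 180.524.
Boundary: ½(f(5) + f(23)) = ½(4.49540 + 14.0994) = 9.29740.
Integral + boundary = 189.822.
k=1: B_{2}/(2)! × [f^{(1)}(23) − f^{(1)}(5)] = 1/12 × (0.313030 − 0.803433) = -0.0408669.

S_1 ≈ 189.781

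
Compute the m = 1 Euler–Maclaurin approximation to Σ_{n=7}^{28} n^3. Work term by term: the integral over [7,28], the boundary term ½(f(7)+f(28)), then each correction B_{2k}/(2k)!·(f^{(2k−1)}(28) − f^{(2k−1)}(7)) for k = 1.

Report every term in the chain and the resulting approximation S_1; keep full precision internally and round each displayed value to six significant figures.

S_1 ≈ 164395

∫_7^28 x^3 dx evaluates to 153064.
Boundary: ½(f(7) + f(28)) = ½(343.000 + 21952.0) = 11147.5.
Running total after boundary: 164211.
Order-1 term: 1/12 · (2352.00 − 147.000) = 183.750.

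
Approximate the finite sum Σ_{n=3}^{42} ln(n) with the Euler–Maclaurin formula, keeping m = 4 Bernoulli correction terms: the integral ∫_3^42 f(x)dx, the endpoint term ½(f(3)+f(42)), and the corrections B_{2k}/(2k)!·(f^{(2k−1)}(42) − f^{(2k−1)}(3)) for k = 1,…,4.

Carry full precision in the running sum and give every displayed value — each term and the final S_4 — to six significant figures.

Integral: ∫_3^42 ln(x) dx = 114.686.
½[f(3) + f(42)] = ½[1.09861 + 3.73767] = 2.41814.
Running total after boundary: 117.104.
Order-1 term: 1/12 · (0.0238095 − 0.333333) = -0.0257937.
Running total after k=1: 117.079.
Order-2 term: −1/720 · (2.69949e-05 − 0.0740741) = 0.000102843.
Running total after k=2: 117.079.
Order-3 term: 1/30240 · (1.83639e-07 − 0.0987654) = -3.26605e-06.
Running total after k=3: 117.079.
Order-4 term: −1/1209600 · (3.12311e-09 − 0.329218) = 2.72171e-07.

S_4 ≈ 117.079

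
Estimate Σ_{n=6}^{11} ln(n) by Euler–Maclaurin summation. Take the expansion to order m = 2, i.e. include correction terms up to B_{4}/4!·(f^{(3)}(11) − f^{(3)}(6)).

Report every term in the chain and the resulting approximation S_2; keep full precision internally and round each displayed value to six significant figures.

S_2 ≈ 12.7148

∫_6^11 ln(x) dx evaluates to 10.6263.
½[f(6) + f(11)] = ½[1.79176 + 2.39790] = 2.09483.
Running total after boundary: 12.7211.
Order-1 term: 1/12 · (0.0909091 − 0.166667) = -0.00631313.
After k=1: 12.7148.
Order-2 term: −1/720 · (0.00150263 − 0.00925926) = 1.07731e-05.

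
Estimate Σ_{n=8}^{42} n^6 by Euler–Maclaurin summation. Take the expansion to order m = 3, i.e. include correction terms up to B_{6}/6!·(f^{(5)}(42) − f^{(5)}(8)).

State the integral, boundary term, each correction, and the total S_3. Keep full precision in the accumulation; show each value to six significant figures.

The integral term ∫_8^42 x^6 dx = 3.29339e+10.
Boundary: ½(f(8) + f(42)) = ½(262144 + 5.48903e+09) = 2.74465e+09.
So far: 3.56785e+10.
Order-1 term: 1/12 · (7.84147e+08 − 196608) = 6.53292e+07.
Running total after k=1: 3.57439e+10.
Order-2 term: −1/720 · (8.89056e+06 − 61440.0) = -12262.7.
Running total after k=2: 3.57439e+10.
Order-3 term: 1/30240 · (30240.0 − 5760.00) = 0.809524.

S_3 ≈ 3.57439e+10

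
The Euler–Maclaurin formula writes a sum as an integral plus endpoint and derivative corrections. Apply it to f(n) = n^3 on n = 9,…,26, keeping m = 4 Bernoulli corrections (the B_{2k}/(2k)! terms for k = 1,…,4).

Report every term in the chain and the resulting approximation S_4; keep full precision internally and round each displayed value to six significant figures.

S_4 ≈ 121905

The integral term ∫_9^26 x^3 dx = 112604.
½[f(9) + f(26)] = ½[729.000 + 17576.0] = 9152.50.
Integral + boundary = 121756.
Correction k=1: B_{2}/2! · (f^{(1)}(26) − f^{(1)}(9)) = 1/12 · (2028.00 − 243.000) = 148.750.
Running total after k=1: 121905.
Correction k=2: B_{4}/4! · (f^{(3)}(26) − f^{(3)}(9)) = −1/720 · (6.00000 − 6.00000) = 0.00000.
Running total after k=2: 121905.
Correction k=3: B_{6}/6! · (f^{(5)}(26) − f^{(5)}(9)) = 1/30240 · (0.00000 − 0.00000) = 0.00000.
Running total after k=3: 121905.
Correction k=4: B_{8}/8! · (f^{(7)}(26) − f^{(7)}(9)) = −1/1209600 · (0.00000 − 0.00000) = 0.00000.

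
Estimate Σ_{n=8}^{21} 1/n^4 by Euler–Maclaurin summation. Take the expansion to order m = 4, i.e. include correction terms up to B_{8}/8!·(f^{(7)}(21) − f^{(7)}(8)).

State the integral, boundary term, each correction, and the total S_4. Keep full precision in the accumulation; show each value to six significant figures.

∫_8^21 1/x^4 dx evaluates to 0.000615048.
½[f(8) + f(21)] = ½[0.000244141 + 5.14189e-06] = 0.000124641.
So far: 0.000739690.
k=1: B_{2}/(2)! × [f^{(1)}(21) − f^{(1)}(8)] = 1/12 × (-9.79408e-07 − (-0.000122070)) = 1.00909e-05.
Partial sum through k=1: 0.000749781.
k=2: B_{4}/(4)! × [f^{(3)}(21) − f^{(3)}(8)] = −1/720 × (-6.66264e-08 − (-5.72205e-05)) = -7.93803e-08.
Partial sum through k=2: 0.000749701.
k=3: B_{6}/(6)! × [f^{(5)}(21) − f^{(5)}(8)] = 1/30240 × (-8.46049e-09 − (-5.00679e-05)) = 1.65540e-09.
Partial sum through k=3: 0.000749703.
k=4: B_{8}/(8)! × [f^{(7)}(21) − f^{(7)}(8)] = −1/1209600 × (-1.72663e-09 − (-7.04080e-05)) = -5.82062e-11.

S_4 ≈ 0.000749703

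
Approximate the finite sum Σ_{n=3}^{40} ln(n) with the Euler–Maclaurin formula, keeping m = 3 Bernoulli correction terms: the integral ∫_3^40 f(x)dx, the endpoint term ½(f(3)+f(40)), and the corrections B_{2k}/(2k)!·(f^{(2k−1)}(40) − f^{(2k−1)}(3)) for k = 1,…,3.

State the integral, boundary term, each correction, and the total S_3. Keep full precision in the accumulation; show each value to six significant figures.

S_3 ≈ 109.627

The integral term ∫_3^40 ln(x) dx = 107.259.
Endpoint term: (f(3) + f(40))/2 = (1.09861 + 3.68888)/2 = 2.39375.
Integral + boundary = 109.653.
Correction k=1: B_{2}/2! · (f^{(1)}(40) − f^{(1)}(3)) = 1/12 · (0.0250000 − 0.333333) = -0.0256944.
Running total after k=1: 109.627.
Correction k=2: B_{4}/4! · (f^{(3)}(40) − f^{(3)}(3)) = −1/720 · (3.12500e-05 − 0.0740741) = 0.000102837.
Running total after k=2: 109.627.
Correction k=3: B_{6}/6! · (f^{(5)}(40) − f^{(5)}(3)) = 1/30240 · (2.34375e-07 − 0.0987654) = -3.26604e-06.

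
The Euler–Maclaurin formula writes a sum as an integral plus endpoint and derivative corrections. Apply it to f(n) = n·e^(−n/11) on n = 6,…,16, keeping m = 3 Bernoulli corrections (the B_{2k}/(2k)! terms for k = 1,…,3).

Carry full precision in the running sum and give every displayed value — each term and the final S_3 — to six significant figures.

S_3 ≈ 42.6057

∫_6^16 x·e^(−x/11) dx evaluates to 39.0297.
Boundary: ½(f(6) + f(16)) = ½(3.47747 + 3.73610) = 3.60679.
Running total after boundary: 42.6365.
Correction k=1: B_{2}/2! · (f^{(1)}(16) − f^{(1)}(6)) = 1/12 · (-0.106139 − 0.263445) = -0.0307987.
Partial sum through k=1: 42.6057.
Correction k=2: B_{4}/4! · (f^{(3)}(16) − f^{(3)}(6)) = −1/720 · (0.00298243 − 0.0117570) = 1.21870e-05.
Partial sum through k=2: 42.6057.
Correction k=3: B_{6}/6! · (f^{(5)}(16) − f^{(5)}(6)) = 1/30240 · (5.65458e-05 − 0.000176338) = -3.96137e-09.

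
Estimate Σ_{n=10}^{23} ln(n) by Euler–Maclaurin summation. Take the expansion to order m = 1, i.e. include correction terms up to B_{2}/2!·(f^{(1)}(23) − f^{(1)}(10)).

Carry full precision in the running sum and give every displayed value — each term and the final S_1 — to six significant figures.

S_1 ≈ 38.8048

The integral term ∫_10^23 ln(x) dx = 36.0905.
Boundary: ½(f(10) + f(23)) = ½(2.30259 + 3.13549) = 2.71904.
So far: 38.8096.
k=1: B_{2}/(2)! × [f^{(1)}(23) − f^{(1)}(10)] = 1/12 × (0.0434783 − 0.100000) = -0.00471014.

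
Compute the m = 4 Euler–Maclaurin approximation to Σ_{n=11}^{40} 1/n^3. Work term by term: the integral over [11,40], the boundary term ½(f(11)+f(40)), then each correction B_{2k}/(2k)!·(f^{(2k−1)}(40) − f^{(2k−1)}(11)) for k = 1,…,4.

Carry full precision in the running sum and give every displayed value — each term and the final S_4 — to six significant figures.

S_4 ≈ 0.00422013

∫_11^40 1/x^3 dx evaluates to 0.00381973.
Endpoint term: (f(11) + f(40))/2 = (0.000751315 + 1.56250e-05)/2 = 0.000383470.
Integral + boundary = 0.00420320.
Order-1 term: 1/12 · (-1.17187e-06 − (-0.000204904)) = 1.69777e-05.
After k=1: 0.00422018.
Order-2 term: −1/720 · (-1.46484e-08 − (-3.38684e-05)) = -4.70191e-08.
After k=2: 0.00422013.
Order-3 term: 1/30240 · (-3.84521e-10 − (-1.17560e-05)) = 3.88743e-10.
After k=3: 0.00422013.
Order-4 term: −1/1209600 · (-1.73035e-11 − (-6.99530e-06)) = -5.78314e-12.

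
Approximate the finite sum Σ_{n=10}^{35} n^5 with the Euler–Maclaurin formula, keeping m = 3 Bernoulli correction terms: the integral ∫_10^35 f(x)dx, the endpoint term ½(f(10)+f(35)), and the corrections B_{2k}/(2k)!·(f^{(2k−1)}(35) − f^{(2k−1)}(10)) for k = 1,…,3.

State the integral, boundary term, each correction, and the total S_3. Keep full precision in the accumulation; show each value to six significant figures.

The integral term ∫_10^35 x^5 dx = 3.06211e+08.
½[f(10) + f(35)] = ½[100000 + 5.25219e+07] = 2.63109e+07.
So far: 3.32522e+08.
k=1: B_{2}/(2)! × [f^{(1)}(35) − f^{(1)}(10)] = 1/12 × (7.50312e+06 − 50000.0) = 621094.
After k=1: 3.33143e+08.
k=2: B_{4}/(4)! × [f^{(3)}(35) − f^{(3)}(10)] = −1/720 × (73500.0 − 6000.00) = -93.7500.
After k=2: 3.33143e+08.
k=3: B_{6}/(6)! × [f^{(5)}(35) − f^{(5)}(10)] = 1/30240 × (120.000 − 120.000) = 0.00000.

S_3 ≈ 3.33143e+08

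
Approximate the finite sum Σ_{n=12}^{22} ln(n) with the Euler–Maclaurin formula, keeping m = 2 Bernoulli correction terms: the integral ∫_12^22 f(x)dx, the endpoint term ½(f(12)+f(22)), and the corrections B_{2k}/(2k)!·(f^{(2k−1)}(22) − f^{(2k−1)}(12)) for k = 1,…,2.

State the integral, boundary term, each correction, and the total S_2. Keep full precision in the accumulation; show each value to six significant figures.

The integral term ∫_12^22 ln(x) dx = 28.1841.
Endpoint term: (f(12) + f(22))/2 = (2.48491 + 3.09104)/2 = 2.78797.
So far: 30.9720.
k=1: B_{2}/(2)! × [f^{(1)}(22) − f^{(1)}(12)] = 1/12 × (0.0454545 − 0.0833333) = -0.00315657.
After k=1: 30.9689.
k=2: B_{4}/(4)! × [f^{(3)}(22) − f^{(3)}(12)] = −1/720 × (0.000187829 − 0.00115741) = 1.34664e-06.

S_2 ≈ 30.9689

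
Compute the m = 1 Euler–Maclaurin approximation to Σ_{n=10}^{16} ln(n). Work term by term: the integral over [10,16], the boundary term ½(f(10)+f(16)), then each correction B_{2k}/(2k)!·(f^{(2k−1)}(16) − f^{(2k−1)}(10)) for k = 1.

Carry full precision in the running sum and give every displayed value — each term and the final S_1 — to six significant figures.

S_1 ≈ 17.8700

∫_10^16 ln(x) dx evaluates to 15.3356.
Boundary: ½(f(10) + f(16)) = ½(2.30259 + 2.77259) = 2.53759.
Running total after boundary: 17.8732.
Correction k=1: B_{2}/2! · (f^{(1)}(16) − f^{(1)}(10)) = 1/12 · (0.0625000 − 0.100000) = -0.00312500.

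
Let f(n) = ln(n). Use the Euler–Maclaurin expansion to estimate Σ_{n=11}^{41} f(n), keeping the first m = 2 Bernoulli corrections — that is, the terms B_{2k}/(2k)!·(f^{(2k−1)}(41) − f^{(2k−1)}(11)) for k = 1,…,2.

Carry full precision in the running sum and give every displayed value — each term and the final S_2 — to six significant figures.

S_2 ≈ 98.9298

Integral: ∫_11^41 ln(x) dx = 95.8796.
Boundary: ½(f(11) + f(41)) = ½(2.39790 + 3.71357) = 3.05573.
Running total after boundary: 98.9353.
Order-1 term: 1/12 · (0.0243902 − 0.0909091) = -0.00554324.
Running total after k=1: 98.9298.
Order-2 term: −1/720 · (2.90187e-05 − 0.00150263) = 2.04668e-06.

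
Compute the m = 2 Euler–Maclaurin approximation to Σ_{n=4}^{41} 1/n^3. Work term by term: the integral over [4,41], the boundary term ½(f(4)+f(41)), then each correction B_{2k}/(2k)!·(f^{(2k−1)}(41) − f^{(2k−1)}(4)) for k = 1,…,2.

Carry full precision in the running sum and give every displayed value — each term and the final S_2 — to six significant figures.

S_2 ≈ 0.0397284

∫_4^41 1/x^3 dx evaluates to 0.0309526.
½[f(4) + f(41)] = ½[0.0156250 + 1.45094e-05] = 0.00781975.
So far: 0.0387723.
Correction k=1: B_{2}/2! · (f^{(1)}(41) − f^{(1)}(4)) = 1/12 · (-1.06166e-06 − (-0.0117188)) = 0.000976474.
Partial sum through k=1: 0.0397488.
Correction k=2: B_{4}/4! · (f^{(3)}(41) − f^{(3)}(4)) = −1/720 · (-1.26313e-08 − (-0.0146484)) = -2.03450e-05.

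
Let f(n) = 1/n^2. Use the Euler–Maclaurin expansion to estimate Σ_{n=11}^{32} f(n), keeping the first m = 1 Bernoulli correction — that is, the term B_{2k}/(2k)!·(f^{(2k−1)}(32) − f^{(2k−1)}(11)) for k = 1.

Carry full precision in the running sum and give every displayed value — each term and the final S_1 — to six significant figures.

The integral term ∫_11^32 1/x^2 dx = 0.0596591.
½[f(11) + f(32)] = ½[0.00826446 + 0.000976562] = 0.00462051.
Running total after boundary: 0.0642796.
Correction k=1: B_{2}/2! · (f^{(1)}(32) − f^{(1)}(11)) = 1/12 · (-6.10352e-05 − (-0.00150263)) = 0.000120133.

S_1 ≈ 0.0643997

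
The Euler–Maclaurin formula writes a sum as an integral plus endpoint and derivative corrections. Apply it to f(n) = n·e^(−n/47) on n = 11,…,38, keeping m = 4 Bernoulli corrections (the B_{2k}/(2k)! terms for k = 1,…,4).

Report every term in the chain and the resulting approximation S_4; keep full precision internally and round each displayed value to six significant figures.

S_4 ≈ 390.077

The integral term ∫_11^38 x·e^(−x/47) dx = 377.304.
Endpoint term: (f(11) + f(38))/2 = (8.70461 + 16.9298)/2 = 12.8172.
Integral + boundary = 390.121.
k=1: B_{2}/(2)! × [f^{(1)}(38) − f^{(1)}(11)] = 1/12 × (0.0853126 − 0.606124) = -0.0434009.
Running total after k=1: 390.077.
k=2: B_{4}/(4)! × [f^{(3)}(38) − f^{(3)}(11)] = −1/720 × (0.000441989 − 0.000990847) = 7.62301e-07.
Running total after k=2: 390.077.
k=3: B_{6}/(6)! × [f^{(5)}(38) − f^{(5)}(11)] = 1/30240 × (3.82688e-07 − 7.72886e-07) = -1.29034e-11.
Running total after k=3: 390.077.
k=4: B_{8}/(8)! × [f^{(7)}(38) − f^{(7)}(11)] = −1/1209600 × (2.55904e-10 − 4.96705e-10) = 1.99075e-16.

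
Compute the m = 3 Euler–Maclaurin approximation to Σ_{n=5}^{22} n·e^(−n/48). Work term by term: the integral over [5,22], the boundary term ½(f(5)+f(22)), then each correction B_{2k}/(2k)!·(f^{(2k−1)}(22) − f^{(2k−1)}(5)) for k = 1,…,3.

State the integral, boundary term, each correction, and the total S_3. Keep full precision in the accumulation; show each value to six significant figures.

S_3 ≈ 176.854

The integral term ∫_5^22 x·e^(−x/48) dx = 167.684.
½[f(5) + f(22)] = ½[4.50538 + 13.9114] = 9.20839.
So far: 176.892.
Order-1 term: 1/12 · (0.342516 − 0.807213) = -0.0387248.
Running total after k=1: 176.854.
Order-2 term: −1/720 · (0.000697565 − 0.00113254) = 6.04127e-07.
Running total after k=2: 176.854.
Order-3 term: 1/30240 · (5.41002e-07 − 8.31041e-07) = -9.59126e-12.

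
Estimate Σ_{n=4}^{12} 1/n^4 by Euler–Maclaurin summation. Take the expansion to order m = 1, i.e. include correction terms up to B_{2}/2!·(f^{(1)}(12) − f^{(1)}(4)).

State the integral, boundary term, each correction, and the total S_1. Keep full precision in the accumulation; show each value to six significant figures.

S_1 ≈ 0.00731685

Integral: ∫_4^12 1/x^4 dx = 0.00501543.
Endpoint term: (f(4) + f(12))/2 = (0.00390625 + 4.82253e-05)/2 = 0.00197724.
Running total after boundary: 0.00699267.
Order-1 term: 1/12 · (-1.60751e-05 − (-0.00390625)) = 0.000324181.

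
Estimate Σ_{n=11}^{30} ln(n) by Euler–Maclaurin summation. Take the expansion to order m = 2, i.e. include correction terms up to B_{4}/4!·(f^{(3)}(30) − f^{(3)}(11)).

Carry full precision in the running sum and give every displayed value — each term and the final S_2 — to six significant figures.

S_2 ≈ 59.5538

Integral: ∫_11^30 ln(x) dx = 56.6591.
Boundary: ½(f(11) + f(30)) = ½(2.39790 + 3.40120) = 2.89955.
Integral + boundary = 59.5586.
k=1: B_{2}/(2)! × [f^{(1)}(30) − f^{(1)}(11)] = 1/12 × (0.0333333 − 0.0909091) = -0.00479798.
Running total after k=1: 59.5538.
k=2: B_{4}/(4)! × [f^{(3)}(30) − f^{(3)}(11)] = −1/720 × (7.40741e-05 − 0.00150263) = 1.98410e-06.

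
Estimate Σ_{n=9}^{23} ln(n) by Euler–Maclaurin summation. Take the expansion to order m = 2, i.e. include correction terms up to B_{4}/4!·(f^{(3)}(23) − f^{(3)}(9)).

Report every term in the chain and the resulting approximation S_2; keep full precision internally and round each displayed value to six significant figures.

Integral: ∫_9^23 ln(x) dx = 38.3413.
Boundary: ½(f(9) + f(23)) = ½(2.19722 + 3.13549) = 2.66636.
Integral + boundary = 41.0077.
Correction k=1: B_{2}/2! · (f^{(1)}(23) − f^{(1)}(9)) = 1/12 · (0.0434783 − 0.111111) = -0.00563607.
Running total after k=1: 41.0021.
Correction k=2: B_{4}/4! · (f^{(3)}(23) − f^{(3)}(9)) = −1/720 · (0.000164379 − 0.00274348) = 3.58209e-06.

S_2 ≈ 41.0021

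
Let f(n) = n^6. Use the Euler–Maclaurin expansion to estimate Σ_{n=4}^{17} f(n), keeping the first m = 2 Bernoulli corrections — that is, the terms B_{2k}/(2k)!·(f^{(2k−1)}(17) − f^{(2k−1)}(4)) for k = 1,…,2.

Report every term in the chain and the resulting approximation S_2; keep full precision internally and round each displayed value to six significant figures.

The integral term ∫_4^17 x^6 dx = 5.86175e+07.
½[f(4) + f(17)] = ½[4096.00 + 2.41376e+07] = 1.20708e+07.
So far: 7.06883e+07.
Order-1 term: 1/12 · (8.51914e+06 − 6144.00) = 709416.
Running total after k=1: 7.13977e+07.
Order-2 term: −1/720 · (589560 − 7680.00) = -808.167.

S_2 ≈ 7.13969e+07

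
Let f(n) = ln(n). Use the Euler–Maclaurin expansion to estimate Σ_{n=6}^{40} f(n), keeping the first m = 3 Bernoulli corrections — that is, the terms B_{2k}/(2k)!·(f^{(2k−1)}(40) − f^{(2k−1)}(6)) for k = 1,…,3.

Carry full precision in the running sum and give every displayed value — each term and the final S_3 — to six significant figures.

S_3 ≈ 105.533

Integral: ∫_6^40 ln(x) dx = 102.805.
Endpoint term: (f(6) + f(40))/2 = (1.79176 + 3.68888)/2 = 2.74032.
So far: 105.545.
Correction k=1: B_{2}/2! · (f^{(1)}(40) − f^{(1)}(6)) = 1/12 · (0.0250000 − 0.166667) = -0.0118056.
Partial sum through k=1: 105.533.
Correction k=2: B_{4}/4! · (f^{(3)}(40) − f^{(3)}(6)) = −1/720 · (3.12500e-05 − 0.00925926) = 1.28167e-05.
Partial sum through k=2: 105.533.
Correction k=3: B_{6}/6! · (f^{(5)}(40) − f^{(5)}(6)) = 1/30240 · (2.34375e-07 − 0.00308642) = -1.02056e-07.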